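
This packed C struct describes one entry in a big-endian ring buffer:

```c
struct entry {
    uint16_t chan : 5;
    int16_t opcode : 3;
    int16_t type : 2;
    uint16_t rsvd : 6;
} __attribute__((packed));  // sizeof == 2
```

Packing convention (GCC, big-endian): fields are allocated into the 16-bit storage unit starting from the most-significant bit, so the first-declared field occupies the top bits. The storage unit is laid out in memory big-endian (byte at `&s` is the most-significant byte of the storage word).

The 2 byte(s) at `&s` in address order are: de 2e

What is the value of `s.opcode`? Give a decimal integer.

[0]=0xde [1]=0x2e (big-endian) → word 0xde2e
chan:5 @ bit 11 → (0xde2e>>11)&0x1f = 0x1b
opcode:3 @ bit 8 → (0xde2e>>8)&0x7 = 0x6  ←
type:2 @ bit 6 → (0xde2e>>6)&0x3 = 0x0
rsvd:6 @ bit 0 → (0xde2e>>0)&0x3f = 0x2e
opcode signed 3b, MSB=1: 6 - 8 = -2

-2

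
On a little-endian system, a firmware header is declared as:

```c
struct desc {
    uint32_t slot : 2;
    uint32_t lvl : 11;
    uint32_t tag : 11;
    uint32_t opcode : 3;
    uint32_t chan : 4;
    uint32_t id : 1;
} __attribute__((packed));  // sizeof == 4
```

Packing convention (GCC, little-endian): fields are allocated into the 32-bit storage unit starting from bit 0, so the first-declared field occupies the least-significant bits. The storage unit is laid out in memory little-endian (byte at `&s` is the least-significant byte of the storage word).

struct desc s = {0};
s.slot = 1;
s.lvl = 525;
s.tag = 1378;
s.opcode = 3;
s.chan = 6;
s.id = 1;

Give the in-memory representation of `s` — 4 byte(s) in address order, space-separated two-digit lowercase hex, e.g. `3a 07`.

35 48 ac b3

slot:2 = 1 → 0x1 << 0 → word 0x00000001
lvl:11 = 525 → 0x20d << 2 → word 0x00000835
tag:11 = 1378 → 0x562 << 13 → word 0x00ac4835
opcode:3 = 3 → 0x3 << 24 → word 0x03ac4835
chan:4 = 6 → 0x6 << 27 → word 0x33ac4835
id:1 = 1 → 0x1 << 31 → word 0xb3ac4835
word = 0xb3ac4835 → little-endian bytes:
  [0]=0x35  [1]=0x48  [2]=0xac  [3]=0xb3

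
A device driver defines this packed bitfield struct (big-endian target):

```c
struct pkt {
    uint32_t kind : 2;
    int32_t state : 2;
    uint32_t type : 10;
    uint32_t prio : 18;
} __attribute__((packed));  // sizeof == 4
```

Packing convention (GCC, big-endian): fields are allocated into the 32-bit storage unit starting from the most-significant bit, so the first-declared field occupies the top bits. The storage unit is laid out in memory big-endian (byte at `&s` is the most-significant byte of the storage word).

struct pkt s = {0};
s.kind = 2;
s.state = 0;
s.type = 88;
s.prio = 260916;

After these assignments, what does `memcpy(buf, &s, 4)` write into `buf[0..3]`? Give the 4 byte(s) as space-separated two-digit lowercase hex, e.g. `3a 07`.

81 63 fb 34

kind:2 = 2 → 0x2 << 30 → word 0x80000000
state:2 = 0 → 0x0 << 28 → word 0x80000000
type:10 = 88 → 0x58 << 18 → word 0x81600000
prio:18 = 260916 → 0x3fb34 << 0 → word 0x8163fb34
word = 0x8163fb34 → big-endian bytes:
  [0]=0x81  [1]=0x63  [2]=0xfb  [3]=0x34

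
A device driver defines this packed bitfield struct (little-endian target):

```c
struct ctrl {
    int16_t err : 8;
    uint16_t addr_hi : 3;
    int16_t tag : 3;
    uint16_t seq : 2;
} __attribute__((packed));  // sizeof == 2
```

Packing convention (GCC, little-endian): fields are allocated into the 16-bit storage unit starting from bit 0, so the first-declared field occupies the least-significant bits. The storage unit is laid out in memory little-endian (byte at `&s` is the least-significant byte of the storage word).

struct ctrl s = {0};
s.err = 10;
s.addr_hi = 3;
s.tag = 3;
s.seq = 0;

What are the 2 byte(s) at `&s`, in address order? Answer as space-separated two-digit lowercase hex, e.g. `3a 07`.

0a 1b

err (8b) val=10 bits=0xa at bit 0: 0x000a
addr_hi (3b) val=3 bits=0x3 at bit 8: 0x030a
tag (3b) val=3 bits=0x3 at bit 11: 0x1b0a
seq (2b) val=0 bits=0x0 at bit 14: 0x1b0a
word = 0x1b0a → little-endian bytes:
  [0]=0x0a  [1]=0x1b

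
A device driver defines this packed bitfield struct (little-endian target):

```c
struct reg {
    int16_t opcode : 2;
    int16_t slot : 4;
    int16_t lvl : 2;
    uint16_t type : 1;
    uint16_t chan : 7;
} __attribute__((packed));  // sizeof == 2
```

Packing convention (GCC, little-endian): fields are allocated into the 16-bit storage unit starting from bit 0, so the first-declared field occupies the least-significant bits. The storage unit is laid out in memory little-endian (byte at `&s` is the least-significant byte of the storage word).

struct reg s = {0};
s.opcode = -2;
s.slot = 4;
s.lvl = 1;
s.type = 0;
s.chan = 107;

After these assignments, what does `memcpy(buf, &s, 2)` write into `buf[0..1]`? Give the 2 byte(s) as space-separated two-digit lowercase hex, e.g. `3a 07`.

52 d6

opcode:2 = -2 → 0x2 << 0 → word 0x0002
slot:4 = 4 → 0x4 << 2 → word 0x0012
lvl:2 = 1 → 0x1 << 6 → word 0x0052
type:1 = 0 → 0x0 << 8 → word 0x0052
chan:7 = 107 → 0x6b << 9 → word 0xd652
word = 0xd652 → little-endian bytes:
  [0]=0x52  [1]=0xd6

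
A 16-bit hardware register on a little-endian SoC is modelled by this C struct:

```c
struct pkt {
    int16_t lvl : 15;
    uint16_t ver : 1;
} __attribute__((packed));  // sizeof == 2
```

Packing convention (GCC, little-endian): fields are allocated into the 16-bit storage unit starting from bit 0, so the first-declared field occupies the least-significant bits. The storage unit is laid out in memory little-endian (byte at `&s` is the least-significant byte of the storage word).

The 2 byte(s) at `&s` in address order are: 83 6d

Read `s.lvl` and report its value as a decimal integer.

-4733

[0]=0x83 [1]=0x6d (little-endian) → word 0x6d83
lvl:15 @ bit 0 → (0x6d83>>0)&0x7fff = 0x6d83  ←
ver:1 @ bit 15 → (0x6d83>>15)&0x1 = 0x0
lvl signed 15b, MSB=1: 28035 - 32768 = -4733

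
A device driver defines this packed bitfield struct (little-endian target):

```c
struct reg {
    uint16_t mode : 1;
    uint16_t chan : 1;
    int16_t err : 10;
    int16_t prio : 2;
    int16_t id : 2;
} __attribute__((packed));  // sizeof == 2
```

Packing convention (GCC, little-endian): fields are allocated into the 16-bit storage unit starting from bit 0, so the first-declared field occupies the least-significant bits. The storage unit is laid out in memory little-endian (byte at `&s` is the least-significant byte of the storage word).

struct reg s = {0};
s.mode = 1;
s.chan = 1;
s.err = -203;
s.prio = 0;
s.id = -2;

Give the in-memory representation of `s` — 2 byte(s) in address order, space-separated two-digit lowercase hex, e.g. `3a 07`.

[0+:1] mode=1 & 0x1 = 0x1; word=0x0001
[1+:1] chan=1 & 0x1 = 0x1; word=0x0003
[2+:10] err=-203 & 0x3ff = 0x335; word=0x0cd7
[12+:2] prio=0 & 0x3 = 0x0; word=0x0cd7
[14+:2] id=-2 & 0x3 = 0x2; word=0x8cd7
word = 0x8cd7 → little-endian bytes:
  [0]=0xd7  [1]=0x8c

d7 8c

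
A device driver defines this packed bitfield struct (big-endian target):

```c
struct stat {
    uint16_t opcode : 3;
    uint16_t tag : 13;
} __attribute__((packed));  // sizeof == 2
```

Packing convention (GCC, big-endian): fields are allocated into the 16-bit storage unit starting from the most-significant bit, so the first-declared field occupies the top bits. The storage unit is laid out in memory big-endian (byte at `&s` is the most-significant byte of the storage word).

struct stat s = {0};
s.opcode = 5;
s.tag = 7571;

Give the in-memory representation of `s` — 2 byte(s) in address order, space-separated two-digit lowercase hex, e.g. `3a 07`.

[13+:3] opcode=5 & 0x7 = 0x5; word=0xa000
[0+:13] tag=7571 & 0x1fff = 0x1d93; word=0xbd93
word = 0xbd93 → big-endian bytes:
  [0]=0xbd  [1]=0x93

bd 93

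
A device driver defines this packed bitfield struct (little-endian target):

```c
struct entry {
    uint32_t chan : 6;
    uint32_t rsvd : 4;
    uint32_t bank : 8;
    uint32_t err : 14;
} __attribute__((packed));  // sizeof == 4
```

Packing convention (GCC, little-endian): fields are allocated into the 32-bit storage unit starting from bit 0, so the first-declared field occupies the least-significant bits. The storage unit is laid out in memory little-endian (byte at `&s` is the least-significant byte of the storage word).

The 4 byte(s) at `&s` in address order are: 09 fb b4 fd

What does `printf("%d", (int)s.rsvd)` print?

[0]=0x09 [1]=0xfb [2]=0xb4 [3]=0xfd (little-endian) → word 0xfdb4fb09
chan:6 @ bit 0 → (0xfdb4fb09>>0)&0x3f = 0x9
rsvd:4 @ bit 6 → (0xfdb4fb09>>6)&0xf = 0xc  ←
bank:8 @ bit 10 → (0xfdb4fb09>>10)&0xff = 0x3e
err:14 @ bit 18 → (0xfdb4fb09>>18)&0x3fff = 0x3f6d

12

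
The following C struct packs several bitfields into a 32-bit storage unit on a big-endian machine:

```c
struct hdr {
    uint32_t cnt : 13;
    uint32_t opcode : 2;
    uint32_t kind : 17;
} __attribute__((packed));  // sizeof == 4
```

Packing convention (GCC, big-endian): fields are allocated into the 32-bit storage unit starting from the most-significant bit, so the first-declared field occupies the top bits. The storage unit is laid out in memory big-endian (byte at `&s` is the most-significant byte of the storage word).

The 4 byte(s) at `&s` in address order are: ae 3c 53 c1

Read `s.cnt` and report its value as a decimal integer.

[0]=0xae [1]=0x3c [2]=0x53 [3]=0xc1 (big-endian) → word 0xae3c53c1
cnt:13 @ bit 19 → (0xae3c53c1>>19)&0x1fff = 0x15c7  ←
opcode:2 @ bit 17 → (0xae3c53c1>>17)&0x3 = 0x2
kind:17 @ bit 0 → (0xae3c53c1>>0)&0x1ffff = 0x53c1

5575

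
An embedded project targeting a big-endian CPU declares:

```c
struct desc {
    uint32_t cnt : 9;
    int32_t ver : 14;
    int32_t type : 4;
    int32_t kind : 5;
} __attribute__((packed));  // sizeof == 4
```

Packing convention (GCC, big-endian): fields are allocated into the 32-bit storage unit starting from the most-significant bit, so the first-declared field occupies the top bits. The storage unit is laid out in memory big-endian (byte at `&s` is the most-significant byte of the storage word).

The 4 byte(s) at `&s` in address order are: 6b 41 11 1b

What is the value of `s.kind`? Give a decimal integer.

-5

[0]=0x6b [1]=0x41 [2]=0x11 [3]=0x1b (big-endian) → word 0x6b41111b
cnt:9 @ bit 23 → (0x6b41111b>>23)&0x1ff = 0xd6
ver:14 @ bit 9 → (0x6b41111b>>9)&0x3fff = 0x2088
type:4 @ bit 5 → (0x6b41111b>>5)&0xf = 0x8
kind:5 @ bit 0 → (0x6b41111b>>0)&0x1f = 0x1b  ←
kind signed 5b, MSB=1: 27 - 32 = -5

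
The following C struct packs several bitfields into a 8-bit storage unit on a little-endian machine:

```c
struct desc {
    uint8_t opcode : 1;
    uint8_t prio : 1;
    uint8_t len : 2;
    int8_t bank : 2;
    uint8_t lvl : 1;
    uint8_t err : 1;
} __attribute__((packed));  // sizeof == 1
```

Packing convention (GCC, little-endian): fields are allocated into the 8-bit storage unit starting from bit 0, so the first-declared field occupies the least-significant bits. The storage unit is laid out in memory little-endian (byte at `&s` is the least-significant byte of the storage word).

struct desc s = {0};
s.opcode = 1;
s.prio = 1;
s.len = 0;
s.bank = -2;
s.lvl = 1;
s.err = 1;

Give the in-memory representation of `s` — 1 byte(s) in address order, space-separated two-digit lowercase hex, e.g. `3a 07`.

opcode:1 = 1 → 0x1 << 0 → word 0x01
prio:1 = 1 → 0x1 << 1 → word 0x03
len:2 = 0 → 0x0 << 2 → word 0x03
bank:2 = -2 → 0x2 << 4 → word 0x23
lvl:1 = 1 → 0x1 << 6 → word 0x63
err:1 = 1 → 0x1 << 7 → word 0xe3
word = 0xe3 → little-endian bytes:
  [0]=0xe3

e3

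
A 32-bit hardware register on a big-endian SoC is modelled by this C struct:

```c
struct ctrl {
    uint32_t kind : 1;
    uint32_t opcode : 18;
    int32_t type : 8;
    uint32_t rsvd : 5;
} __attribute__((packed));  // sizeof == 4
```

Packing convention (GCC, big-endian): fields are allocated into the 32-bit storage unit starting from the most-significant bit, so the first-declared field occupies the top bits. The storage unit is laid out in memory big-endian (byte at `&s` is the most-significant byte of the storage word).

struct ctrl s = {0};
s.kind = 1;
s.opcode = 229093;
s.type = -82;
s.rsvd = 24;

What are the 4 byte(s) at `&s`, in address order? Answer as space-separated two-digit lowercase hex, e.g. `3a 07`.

[31+:1] kind=1 & 0x1 = 0x1; word=0x80000000
[13+:18] opcode=229093 & 0x3ffff = 0x37ee5; word=0xefdca000
[5+:8] type=-82 & 0xff = 0xae; word=0xefdcb5c0
[0+:5] rsvd=24 & 0x1f = 0x18; word=0xefdcb5d8
word = 0xefdcb5d8 → big-endian bytes:
  [0]=0xef  [1]=0xdc  [2]=0xb5  [3]=0xd8

ef dc b5 d8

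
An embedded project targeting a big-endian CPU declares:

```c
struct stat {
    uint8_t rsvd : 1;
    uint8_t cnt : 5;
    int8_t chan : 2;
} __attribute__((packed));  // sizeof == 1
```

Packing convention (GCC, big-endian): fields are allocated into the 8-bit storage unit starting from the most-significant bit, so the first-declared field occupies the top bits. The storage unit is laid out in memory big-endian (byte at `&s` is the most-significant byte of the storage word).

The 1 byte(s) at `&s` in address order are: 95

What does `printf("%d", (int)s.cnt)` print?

5

[0]=0x95 (big-endian) → word 0x95
rsvd [7+:1] = (word>>7) & 0x1 = 1
cnt [2+:5] = (word>>2) & 0x1f = 5  ←
chan [0+:2] = (word>>0) & 0x3 = 1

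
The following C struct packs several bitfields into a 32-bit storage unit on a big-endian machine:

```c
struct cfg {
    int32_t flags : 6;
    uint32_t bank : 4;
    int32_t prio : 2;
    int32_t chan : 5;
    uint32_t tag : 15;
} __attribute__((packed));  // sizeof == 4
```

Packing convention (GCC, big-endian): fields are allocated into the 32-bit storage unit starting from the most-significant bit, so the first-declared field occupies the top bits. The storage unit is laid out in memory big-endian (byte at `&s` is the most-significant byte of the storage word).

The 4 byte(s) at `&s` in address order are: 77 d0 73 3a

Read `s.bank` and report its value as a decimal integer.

[0]=0x77 [1]=0xd0 [2]=0x73 [3]=0x3a (big-endian) → word 0x77d0733a
flags [26+:6] = (word>>26) & 0x3f = 29
bank [22+:4] = (word>>22) & 0xf = 15  ←
prio [20+:2] = (word>>20) & 0x3 = 1
chan [15+:5] = (word>>15) & 0x1f = 0
tag [0+:15] = (word>>0) & 0x7fff = 29498

15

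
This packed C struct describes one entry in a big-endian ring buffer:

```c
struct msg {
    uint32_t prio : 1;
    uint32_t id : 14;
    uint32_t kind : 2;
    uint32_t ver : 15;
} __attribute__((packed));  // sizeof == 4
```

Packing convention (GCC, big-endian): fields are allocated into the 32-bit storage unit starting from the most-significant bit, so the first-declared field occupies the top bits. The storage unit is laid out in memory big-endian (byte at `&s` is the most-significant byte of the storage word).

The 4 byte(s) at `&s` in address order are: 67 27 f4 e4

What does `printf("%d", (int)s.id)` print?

[0]=0x67 [1]=0x27 [2]=0xf4 [3]=0xe4 (big-endian) → word 0x6727f4e4
prio [31+:1] = (word>>31) & 0x1 = 0
id [17+:14] = (word>>17) & 0x3fff = 13203  ←
kind [15+:2] = (word>>15) & 0x3 = 3
ver [0+:15] = (word>>0) & 0x7fff = 29924

13203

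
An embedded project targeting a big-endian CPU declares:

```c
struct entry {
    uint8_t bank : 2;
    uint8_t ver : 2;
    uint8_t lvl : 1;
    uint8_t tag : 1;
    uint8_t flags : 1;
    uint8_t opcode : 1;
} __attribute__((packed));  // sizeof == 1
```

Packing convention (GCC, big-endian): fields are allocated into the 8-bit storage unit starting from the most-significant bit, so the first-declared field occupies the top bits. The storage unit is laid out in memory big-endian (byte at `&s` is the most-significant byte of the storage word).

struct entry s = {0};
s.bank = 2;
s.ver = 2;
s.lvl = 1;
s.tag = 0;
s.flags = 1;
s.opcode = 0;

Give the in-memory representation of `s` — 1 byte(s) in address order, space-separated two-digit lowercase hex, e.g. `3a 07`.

aa

bank:2 = 2 → 0x2 << 6 → word 0x80
ver:2 = 2 → 0x2 << 4 → word 0xa0
lvl:1 = 1 → 0x1 << 3 → word 0xa8
tag:1 = 0 → 0x0 << 2 → word 0xa8
flags:1 = 1 → 0x1 << 1 → word 0xaa
opcode:1 = 0 → 0x0 << 0 → word 0xaa
word = 0xaa → big-endian bytes:
  [0]=0xaa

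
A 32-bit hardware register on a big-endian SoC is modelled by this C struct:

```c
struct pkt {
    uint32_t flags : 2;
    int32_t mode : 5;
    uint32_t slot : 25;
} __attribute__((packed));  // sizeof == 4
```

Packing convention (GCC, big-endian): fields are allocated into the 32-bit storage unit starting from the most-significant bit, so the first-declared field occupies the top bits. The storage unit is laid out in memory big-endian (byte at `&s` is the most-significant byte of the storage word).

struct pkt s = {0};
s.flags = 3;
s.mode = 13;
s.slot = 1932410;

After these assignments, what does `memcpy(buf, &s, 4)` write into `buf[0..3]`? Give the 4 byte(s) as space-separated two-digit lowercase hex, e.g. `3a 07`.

flags:2 = 3 → 0x3 << 30 → word 0xc0000000
mode:5 = 13 → 0xd << 25 → word 0xda000000
slot:25 = 1932410 → 0x1d7c7a << 0 → word 0xda1d7c7a
word = 0xda1d7c7a → big-endian bytes:
  [0]=0xda  [1]=0x1d  [2]=0x7c  [3]=0x7a

da 1d 7c 7a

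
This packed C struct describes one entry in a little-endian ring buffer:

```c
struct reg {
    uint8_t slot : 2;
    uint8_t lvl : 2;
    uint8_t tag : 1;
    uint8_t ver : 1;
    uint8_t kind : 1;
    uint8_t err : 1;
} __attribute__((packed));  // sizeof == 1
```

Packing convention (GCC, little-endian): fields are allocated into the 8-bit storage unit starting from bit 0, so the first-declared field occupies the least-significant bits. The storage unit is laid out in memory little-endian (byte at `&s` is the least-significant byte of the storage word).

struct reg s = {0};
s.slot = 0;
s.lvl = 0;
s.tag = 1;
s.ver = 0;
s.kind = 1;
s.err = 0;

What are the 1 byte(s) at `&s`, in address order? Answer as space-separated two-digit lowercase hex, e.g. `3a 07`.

[0+:2] slot=0 & 0x3 = 0x0; word=0x00
[2+:2] lvl=0 & 0x3 = 0x0; word=0x00
[4+:1] tag=1 & 0x1 = 0x1; word=0x10
[5+:1] ver=0 & 0x1 = 0x0; word=0x10
[6+:1] kind=1 & 0x1 = 0x1; word=0x50
[7+:1] err=0 & 0x1 = 0x0; word=0x50
word = 0x50 → little-endian bytes:
  [0]=0x50

50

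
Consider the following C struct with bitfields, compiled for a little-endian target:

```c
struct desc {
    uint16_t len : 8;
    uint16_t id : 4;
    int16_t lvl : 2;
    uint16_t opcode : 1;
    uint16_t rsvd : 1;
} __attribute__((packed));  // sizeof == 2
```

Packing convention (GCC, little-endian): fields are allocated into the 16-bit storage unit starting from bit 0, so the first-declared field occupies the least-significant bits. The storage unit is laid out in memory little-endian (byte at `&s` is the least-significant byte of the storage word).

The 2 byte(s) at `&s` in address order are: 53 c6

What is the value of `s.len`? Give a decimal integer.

[0]=0x53 [1]=0xc6 (little-endian) → word 0xc653
len [0+:8] = (word>>0) & 0xff = 83  ←
id [8+:4] = (word>>8) & 0xf = 6
lvl [12+:2] = (word>>12) & 0x3 = 0
opcode [14+:1] = (word>>14) & 0x1 = 1
rsvd [15+:1] = (word>>15) & 0x1 = 1

83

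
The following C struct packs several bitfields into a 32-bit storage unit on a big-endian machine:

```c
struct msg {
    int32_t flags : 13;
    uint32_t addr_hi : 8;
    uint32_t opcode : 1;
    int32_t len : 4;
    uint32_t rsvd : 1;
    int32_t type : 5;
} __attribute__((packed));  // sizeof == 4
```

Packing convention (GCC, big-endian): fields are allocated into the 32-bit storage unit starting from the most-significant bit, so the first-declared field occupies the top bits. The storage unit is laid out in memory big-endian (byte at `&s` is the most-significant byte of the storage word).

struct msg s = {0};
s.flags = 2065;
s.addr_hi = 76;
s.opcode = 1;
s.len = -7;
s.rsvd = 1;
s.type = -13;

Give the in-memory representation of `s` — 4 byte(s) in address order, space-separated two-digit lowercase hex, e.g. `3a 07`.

40 8a 66 73

flags:13 = 2065 → 0x811 << 19 → word 0x40880000
addr_hi:8 = 76 → 0x4c << 11 → word 0x408a6000
opcode:1 = 1 → 0x1 << 10 → word 0x408a6400
len:4 = -7 → 0x9 << 6 → word 0x408a6640
rsvd:1 = 1 → 0x1 << 5 → word 0x408a6660
type:5 = -13 → 0x13 << 0 → word 0x408a6673
word = 0x408a6673 → big-endian bytes:
  [0]=0x40  [1]=0x8a  [2]=0x66  [3]=0x73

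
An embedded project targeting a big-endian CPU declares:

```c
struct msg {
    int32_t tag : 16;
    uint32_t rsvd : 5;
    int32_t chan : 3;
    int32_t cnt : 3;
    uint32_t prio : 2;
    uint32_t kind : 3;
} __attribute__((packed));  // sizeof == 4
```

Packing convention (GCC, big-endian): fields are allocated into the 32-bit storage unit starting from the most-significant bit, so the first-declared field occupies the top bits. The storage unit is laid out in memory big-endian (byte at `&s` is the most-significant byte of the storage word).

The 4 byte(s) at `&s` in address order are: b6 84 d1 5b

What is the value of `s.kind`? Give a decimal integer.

[0]=0xb6 [1]=0x84 [2]=0xd1 [3]=0x5b (big-endian) → word 0xb684d15b
tag [16+:16] = (word>>16) & 0xffff = 46724
rsvd [11+:5] = (word>>11) & 0x1f = 26
chan [8+:3] = (word>>8) & 0x7 = 1
cnt [5+:3] = (word>>5) & 0x7 = 2
prio [3+:2] = (word>>3) & 0x3 = 3
kind [0+:3] = (word>>0) & 0x7 = 3  ←

3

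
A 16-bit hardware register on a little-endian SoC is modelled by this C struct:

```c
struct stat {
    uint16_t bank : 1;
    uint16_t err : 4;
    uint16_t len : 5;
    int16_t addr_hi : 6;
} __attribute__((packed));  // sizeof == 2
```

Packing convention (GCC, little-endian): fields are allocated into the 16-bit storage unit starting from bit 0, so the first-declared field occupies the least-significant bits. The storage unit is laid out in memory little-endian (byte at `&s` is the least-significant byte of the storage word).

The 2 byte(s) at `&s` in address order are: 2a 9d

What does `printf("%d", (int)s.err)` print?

5

[0]=0x2a [1]=0x9d (little-endian) → word 0x9d2a
bank [0+:1] = (word>>0) & 0x1 = 0
err [1+:4] = (word>>1) & 0xf = 5  ←
len [5+:5] = (word>>5) & 0x1f = 9
addr_hi [10+:6] = (word>>10) & 0x3f = 39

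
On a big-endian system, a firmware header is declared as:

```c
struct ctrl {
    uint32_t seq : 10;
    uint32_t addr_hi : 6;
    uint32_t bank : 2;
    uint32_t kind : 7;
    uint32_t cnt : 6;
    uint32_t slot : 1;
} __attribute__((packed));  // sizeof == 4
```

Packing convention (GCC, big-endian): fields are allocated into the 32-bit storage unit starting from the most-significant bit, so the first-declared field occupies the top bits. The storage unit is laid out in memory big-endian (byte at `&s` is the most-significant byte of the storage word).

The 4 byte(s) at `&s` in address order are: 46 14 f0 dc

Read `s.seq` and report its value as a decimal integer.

[0]=0x46 [1]=0x14 [2]=0xf0 [3]=0xdc (big-endian) → word 0x4614f0dc
seq [22+:10] = (word>>22) & 0x3ff = 280  ←
addr_hi [16+:6] = (word>>16) & 0x3f = 20
bank [14+:2] = (word>>14) & 0x3 = 3
kind [7+:7] = (word>>7) & 0x7f = 97
cnt [1+:6] = (word>>1) & 0x3f = 46
slot [0+:1] = (word>>0) & 0x1 = 0

280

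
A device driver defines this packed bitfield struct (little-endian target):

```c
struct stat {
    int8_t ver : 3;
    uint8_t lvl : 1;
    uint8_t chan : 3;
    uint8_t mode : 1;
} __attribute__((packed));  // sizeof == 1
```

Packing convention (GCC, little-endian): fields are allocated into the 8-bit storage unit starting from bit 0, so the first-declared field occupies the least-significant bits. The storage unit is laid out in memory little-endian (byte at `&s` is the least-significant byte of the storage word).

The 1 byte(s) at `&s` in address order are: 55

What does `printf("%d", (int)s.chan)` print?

5

[0]=0x55 (little-endian) → word 0x55
ver:3 @ bit 0 → (0x55>>0)&0x7 = 0x5
lvl:1 @ bit 3 → (0x55>>3)&0x1 = 0x0
chan:3 @ bit 4 → (0x55>>4)&0x7 = 0x5  ←
mode:1 @ bit 7 → (0x55>>7)&0x1 = 0x0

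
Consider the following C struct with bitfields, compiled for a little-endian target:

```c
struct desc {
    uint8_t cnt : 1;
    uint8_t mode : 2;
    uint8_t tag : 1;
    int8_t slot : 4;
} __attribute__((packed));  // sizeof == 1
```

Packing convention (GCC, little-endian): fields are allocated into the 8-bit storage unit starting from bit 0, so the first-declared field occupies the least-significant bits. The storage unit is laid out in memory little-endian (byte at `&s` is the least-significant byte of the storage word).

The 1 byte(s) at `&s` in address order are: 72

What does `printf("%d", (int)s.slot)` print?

7

[0]=0x72 (little-endian) → word 0x72
cnt [0+:1] = (word>>0) & 0x1 = 0
mode [1+:2] = (word>>1) & 0x3 = 1
tag [3+:1] = (word>>3) & 0x1 = 0
slot [4+:4] = (word>>4) & 0xf = 7  ←
slot signed 4b, MSB=0: value = 7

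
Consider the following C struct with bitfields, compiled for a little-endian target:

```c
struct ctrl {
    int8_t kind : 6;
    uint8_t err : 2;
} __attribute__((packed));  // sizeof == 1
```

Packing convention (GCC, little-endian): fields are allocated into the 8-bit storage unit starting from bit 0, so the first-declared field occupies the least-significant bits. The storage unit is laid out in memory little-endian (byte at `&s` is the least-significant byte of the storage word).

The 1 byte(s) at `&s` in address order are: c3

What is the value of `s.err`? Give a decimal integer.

3

[0]=0xc3 (little-endian) → word 0xc3
kind:6 @ bit 0 → (0xc3>>0)&0x3f = 0x3
err:2 @ bit 6 → (0xc3>>6)&0x3 = 0x3  ←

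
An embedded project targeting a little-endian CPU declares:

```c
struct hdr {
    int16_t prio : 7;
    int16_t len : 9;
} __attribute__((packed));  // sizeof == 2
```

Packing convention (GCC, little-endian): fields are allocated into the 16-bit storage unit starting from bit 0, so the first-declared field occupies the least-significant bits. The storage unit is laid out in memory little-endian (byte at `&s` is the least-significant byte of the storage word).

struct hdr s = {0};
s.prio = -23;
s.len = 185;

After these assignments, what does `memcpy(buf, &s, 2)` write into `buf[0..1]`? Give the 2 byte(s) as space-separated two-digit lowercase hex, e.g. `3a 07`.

prio (7b) val=-23 bits=0x69 at bit 0: 0x0069
len (9b) val=185 bits=0xb9 at bit 7: 0x5ce9
word = 0x5ce9 → little-endian bytes:
  [0]=0xe9  [1]=0x5c

e9 5c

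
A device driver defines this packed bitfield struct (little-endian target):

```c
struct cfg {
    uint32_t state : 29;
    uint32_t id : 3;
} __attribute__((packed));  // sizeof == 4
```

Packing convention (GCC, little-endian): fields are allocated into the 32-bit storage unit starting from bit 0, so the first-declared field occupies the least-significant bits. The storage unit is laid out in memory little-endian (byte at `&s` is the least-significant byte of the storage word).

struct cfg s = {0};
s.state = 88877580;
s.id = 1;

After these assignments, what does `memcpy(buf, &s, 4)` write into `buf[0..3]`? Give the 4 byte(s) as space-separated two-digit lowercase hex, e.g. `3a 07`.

[0+:29] state=88877580 & 0x1fffffff = 0x54c2a0c; word=0x054c2a0c
[29+:3] id=1 & 0x7 = 0x1; word=0x254c2a0c
word = 0x254c2a0c → little-endian bytes:
  [0]=0x0c  [1]=0x2a  [2]=0x4c  [3]=0x25

0c 2a 4c 25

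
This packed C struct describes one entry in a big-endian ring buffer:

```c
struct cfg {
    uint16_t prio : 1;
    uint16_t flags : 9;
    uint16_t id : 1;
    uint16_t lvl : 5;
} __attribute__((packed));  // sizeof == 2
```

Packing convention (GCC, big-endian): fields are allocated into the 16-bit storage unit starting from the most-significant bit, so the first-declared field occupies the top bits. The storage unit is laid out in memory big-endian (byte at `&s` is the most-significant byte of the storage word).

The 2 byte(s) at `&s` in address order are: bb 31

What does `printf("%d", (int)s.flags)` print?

236

[0]=0xbb [1]=0x31 (big-endian) → word 0xbb31
prio:1 @ bit 15 → (0xbb31>>15)&0x1 = 0x1
flags:9 @ bit 6 → (0xbb31>>6)&0x1ff = 0xec  ←
id:1 @ bit 5 → (0xbb31>>5)&0x1 = 0x1
lvl:5 @ bit 0 → (0xbb31>>0)&0x1f = 0x11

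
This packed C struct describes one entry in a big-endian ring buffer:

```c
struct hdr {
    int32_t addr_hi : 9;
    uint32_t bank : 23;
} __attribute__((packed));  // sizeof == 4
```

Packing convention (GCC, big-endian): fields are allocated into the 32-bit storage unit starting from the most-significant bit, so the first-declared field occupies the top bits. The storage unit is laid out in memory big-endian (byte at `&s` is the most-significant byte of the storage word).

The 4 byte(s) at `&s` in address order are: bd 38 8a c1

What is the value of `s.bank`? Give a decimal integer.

3705537

[0]=0xbd [1]=0x38 [2]=0x8a [3]=0xc1 (big-endian) → word 0xbd388ac1
addr_hi [23+:9] = (word>>23) & 0x1ff = 378
bank [0+:23] = (word>>0) & 0x7fffff = 3705537  ←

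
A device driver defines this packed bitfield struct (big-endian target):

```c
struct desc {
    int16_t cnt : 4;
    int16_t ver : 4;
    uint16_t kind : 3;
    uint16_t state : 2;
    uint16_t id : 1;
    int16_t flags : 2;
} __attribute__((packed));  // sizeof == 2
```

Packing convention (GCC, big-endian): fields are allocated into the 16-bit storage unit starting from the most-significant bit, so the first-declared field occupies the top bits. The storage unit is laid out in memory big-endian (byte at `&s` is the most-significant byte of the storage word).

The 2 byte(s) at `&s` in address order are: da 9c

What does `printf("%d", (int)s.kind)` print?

4

[0]=0xda [1]=0x9c (big-endian) → word 0xda9c
cnt [12+:4] = (word>>12) & 0xf = 13
ver [8+:4] = (word>>8) & 0xf = 10
kind [5+:3] = (word>>5) & 0x7 = 4  ←
state [3+:2] = (word>>3) & 0x3 = 3
id [2+:1] = (word>>2) & 0x1 = 1
flags [0+:2] = (word>>0) & 0x3 = 0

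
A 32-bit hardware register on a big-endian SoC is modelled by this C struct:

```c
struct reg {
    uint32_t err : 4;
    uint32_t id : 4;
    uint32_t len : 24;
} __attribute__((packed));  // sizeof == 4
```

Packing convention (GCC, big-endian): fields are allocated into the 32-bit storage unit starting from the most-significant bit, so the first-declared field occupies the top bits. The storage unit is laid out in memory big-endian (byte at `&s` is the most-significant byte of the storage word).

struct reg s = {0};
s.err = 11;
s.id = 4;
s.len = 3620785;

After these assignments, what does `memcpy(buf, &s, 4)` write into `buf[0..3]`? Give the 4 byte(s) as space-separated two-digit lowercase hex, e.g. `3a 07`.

b4 37 3f b1

[28+:4] err=11 & 0xf = 0xb; word=0xb0000000
[24+:4] id=4 & 0xf = 0x4; word=0xb4000000
[0+:24] len=3620785 & 0xffffff = 0x373fb1; word=0xb4373fb1
word = 0xb4373fb1 → big-endian bytes:
  [0]=0xb4  [1]=0x37  [2]=0x3f  [3]=0xb1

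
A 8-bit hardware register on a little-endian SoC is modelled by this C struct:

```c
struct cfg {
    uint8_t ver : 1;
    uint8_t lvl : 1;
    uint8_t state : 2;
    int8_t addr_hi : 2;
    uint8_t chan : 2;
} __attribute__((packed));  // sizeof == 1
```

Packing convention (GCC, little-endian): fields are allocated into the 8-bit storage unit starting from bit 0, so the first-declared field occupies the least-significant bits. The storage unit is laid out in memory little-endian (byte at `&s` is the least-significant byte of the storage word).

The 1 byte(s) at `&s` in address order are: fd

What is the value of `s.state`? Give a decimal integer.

3

[0]=0xfd (little-endian) → word 0xfd
ver:1 @ bit 0 → (0xfd>>0)&0x1 = 0x1
lvl:1 @ bit 1 → (0xfd>>1)&0x1 = 0x0
state:2 @ bit 2 → (0xfd>>2)&0x3 = 0x3  ←
addr_hi:2 @ bit 4 → (0xfd>>4)&0x3 = 0x3
chan:2 @ bit 6 → (0xfd>>6)&0x3 = 0x3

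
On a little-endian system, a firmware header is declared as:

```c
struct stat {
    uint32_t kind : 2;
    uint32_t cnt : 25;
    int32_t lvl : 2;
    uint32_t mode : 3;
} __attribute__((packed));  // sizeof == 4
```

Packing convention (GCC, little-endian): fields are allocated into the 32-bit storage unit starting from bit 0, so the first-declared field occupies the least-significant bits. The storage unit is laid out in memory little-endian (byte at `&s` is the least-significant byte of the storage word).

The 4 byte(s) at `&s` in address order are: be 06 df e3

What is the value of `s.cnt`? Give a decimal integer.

16236975

[0]=0xbe [1]=0x06 [2]=0xdf [3]=0xe3 (little-endian) → word 0xe3df06be
kind:2 @ bit 0 → (0xe3df06be>>0)&0x3 = 0x2
cnt:25 @ bit 2 → (0xe3df06be>>2)&0x1ffffff = 0xf7c1af  ←
lvl:2 @ bit 27 → (0xe3df06be>>27)&0x3 = 0x0
mode:3 @ bit 29 → (0xe3df06be>>29)&0x7 = 0x7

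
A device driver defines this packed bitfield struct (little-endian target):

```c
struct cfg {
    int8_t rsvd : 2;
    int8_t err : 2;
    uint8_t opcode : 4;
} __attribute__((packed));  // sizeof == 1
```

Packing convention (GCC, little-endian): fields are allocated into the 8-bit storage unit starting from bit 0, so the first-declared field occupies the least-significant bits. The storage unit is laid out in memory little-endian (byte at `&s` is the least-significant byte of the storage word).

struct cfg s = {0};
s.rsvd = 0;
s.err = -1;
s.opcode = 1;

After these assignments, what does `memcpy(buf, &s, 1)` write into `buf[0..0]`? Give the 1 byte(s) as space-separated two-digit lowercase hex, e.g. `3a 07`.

[0+:2] rsvd=0 & 0x3 = 0x0; word=0x00
[2+:2] err=-1 & 0x3 = 0x3; word=0x0c
[4+:4] opcode=1 & 0xf = 0x1; word=0x1c
word = 0x1c → little-endian bytes:
  [0]=0x1c

1c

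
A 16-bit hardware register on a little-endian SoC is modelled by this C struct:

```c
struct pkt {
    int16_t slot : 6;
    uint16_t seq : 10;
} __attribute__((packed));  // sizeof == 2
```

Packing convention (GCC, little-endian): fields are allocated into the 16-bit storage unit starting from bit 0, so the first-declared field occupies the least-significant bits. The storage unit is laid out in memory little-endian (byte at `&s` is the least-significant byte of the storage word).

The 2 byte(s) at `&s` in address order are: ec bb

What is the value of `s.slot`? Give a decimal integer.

[0]=0xec [1]=0xbb (little-endian) → word 0xbbec
slot [0+:6] = (word>>0) & 0x3f = 44  ←
seq [6+:10] = (word>>6) & 0x3ff = 751
slot signed 6b, MSB=1: 44 - 64 = -20

-20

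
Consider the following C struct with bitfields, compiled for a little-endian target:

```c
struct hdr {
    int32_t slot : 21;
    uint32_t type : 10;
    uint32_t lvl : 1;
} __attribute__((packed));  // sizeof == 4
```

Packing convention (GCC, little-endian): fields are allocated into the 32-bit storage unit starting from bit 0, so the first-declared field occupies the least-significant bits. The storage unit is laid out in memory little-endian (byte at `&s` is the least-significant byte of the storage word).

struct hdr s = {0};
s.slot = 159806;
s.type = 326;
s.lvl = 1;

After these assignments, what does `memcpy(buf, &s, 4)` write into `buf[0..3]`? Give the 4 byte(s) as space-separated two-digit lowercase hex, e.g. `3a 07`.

[0+:21] slot=159806 & 0x1fffff = 0x2703e; word=0x0002703e
[21+:10] type=326 & 0x3ff = 0x146; word=0x28c2703e
[31+:1] lvl=1 & 0x1 = 0x1; word=0xa8c2703e
word = 0xa8c2703e → little-endian bytes:
  [0]=0x3e  [1]=0x70  [2]=0xc2  [3]=0xa8

3e 70 c2 a8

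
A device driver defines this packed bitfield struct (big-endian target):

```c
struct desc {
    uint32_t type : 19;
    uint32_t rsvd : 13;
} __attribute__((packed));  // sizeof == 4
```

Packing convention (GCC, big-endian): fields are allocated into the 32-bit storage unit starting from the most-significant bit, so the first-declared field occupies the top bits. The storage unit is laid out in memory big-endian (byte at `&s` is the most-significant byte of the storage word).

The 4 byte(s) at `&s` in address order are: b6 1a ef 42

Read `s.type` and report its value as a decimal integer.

372951

[0]=0xb6 [1]=0x1a [2]=0xef [3]=0x42 (big-endian) → word 0xb61aef42
type:19 @ bit 13 → (0xb61aef42>>13)&0x7ffff = 0x5b0d7  ←
rsvd:13 @ bit 0 → (0xb61aef42>>0)&0x1fff = 0xf42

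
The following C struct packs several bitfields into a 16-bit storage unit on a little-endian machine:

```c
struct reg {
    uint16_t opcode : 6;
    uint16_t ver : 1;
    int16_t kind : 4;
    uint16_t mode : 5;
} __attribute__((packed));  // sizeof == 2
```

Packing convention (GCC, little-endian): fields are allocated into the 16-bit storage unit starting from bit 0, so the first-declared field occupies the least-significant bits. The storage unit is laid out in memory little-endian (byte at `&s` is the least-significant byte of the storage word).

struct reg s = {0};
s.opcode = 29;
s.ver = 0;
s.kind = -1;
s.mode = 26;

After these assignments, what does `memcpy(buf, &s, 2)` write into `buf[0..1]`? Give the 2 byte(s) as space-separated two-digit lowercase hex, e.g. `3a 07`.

9d d7

[0+:6] opcode=29 & 0x3f = 0x1d; word=0x001d
[6+:1] ver=0 & 0x1 = 0x0; word=0x001d
[7+:4] kind=-1 & 0xf = 0xf; word=0x079d
[11+:5] mode=26 & 0x1f = 0x1a; word=0xd79d
word = 0xd79d → little-endian bytes:
  [0]=0x9d  [1]=0xd7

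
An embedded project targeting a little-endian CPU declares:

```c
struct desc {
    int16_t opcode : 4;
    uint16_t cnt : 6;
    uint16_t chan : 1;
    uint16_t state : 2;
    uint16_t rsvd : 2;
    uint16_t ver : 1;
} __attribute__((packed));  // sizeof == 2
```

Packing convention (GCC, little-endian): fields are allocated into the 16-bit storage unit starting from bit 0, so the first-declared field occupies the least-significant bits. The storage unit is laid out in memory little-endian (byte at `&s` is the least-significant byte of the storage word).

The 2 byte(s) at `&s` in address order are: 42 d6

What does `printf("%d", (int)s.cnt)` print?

36

[0]=0x42 [1]=0xd6 (little-endian) → word 0xd642
opcode:4 @ bit 0 → (0xd642>>0)&0xf = 0x2
cnt:6 @ bit 4 → (0xd642>>4)&0x3f = 0x24  ←
chan:1 @ bit 10 → (0xd642>>10)&0x1 = 0x1
state:2 @ bit 11 → (0xd642>>11)&0x3 = 0x2
rsvd:2 @ bit 13 → (0xd642>>13)&0x3 = 0x2
ver:1 @ bit 15 → (0xd642>>15)&0x1 = 0x1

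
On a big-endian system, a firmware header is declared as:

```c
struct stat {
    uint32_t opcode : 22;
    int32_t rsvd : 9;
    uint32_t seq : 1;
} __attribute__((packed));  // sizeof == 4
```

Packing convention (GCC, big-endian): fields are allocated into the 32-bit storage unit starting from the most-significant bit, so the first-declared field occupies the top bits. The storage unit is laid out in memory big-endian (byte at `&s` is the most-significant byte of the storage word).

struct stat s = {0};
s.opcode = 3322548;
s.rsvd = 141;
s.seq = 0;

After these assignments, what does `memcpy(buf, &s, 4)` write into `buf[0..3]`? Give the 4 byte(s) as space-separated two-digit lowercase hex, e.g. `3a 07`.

[10+:22] opcode=3322548 & 0x3fffff = 0x32b2b4; word=0xcacad000
[1+:9] rsvd=141 & 0x1ff = 0x8d; word=0xcacad11a
[0+:1] seq=0 & 0x1 = 0x0; word=0xcacad11a
word = 0xcacad11a → big-endian bytes:
  [0]=0xca  [1]=0xca  [2]=0xd1  [3]=0x1a

ca ca d1 1a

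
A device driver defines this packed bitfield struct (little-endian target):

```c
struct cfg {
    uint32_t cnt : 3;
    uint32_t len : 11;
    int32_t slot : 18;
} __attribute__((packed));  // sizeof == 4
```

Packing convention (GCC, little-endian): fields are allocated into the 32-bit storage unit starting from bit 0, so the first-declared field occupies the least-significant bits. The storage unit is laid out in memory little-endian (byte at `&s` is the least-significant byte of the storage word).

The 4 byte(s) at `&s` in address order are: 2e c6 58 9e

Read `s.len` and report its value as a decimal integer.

[0]=0x2e [1]=0xc6 [2]=0x58 [3]=0x9e (little-endian) → word 0x9e58c62e
cnt:3 @ bit 0 → (0x9e58c62e>>0)&0x7 = 0x6
len:11 @ bit 3 → (0x9e58c62e>>3)&0x7ff = 0xc5  ←
slot:18 @ bit 14 → (0x9e58c62e>>14)&0x3ffff = 0x27963

197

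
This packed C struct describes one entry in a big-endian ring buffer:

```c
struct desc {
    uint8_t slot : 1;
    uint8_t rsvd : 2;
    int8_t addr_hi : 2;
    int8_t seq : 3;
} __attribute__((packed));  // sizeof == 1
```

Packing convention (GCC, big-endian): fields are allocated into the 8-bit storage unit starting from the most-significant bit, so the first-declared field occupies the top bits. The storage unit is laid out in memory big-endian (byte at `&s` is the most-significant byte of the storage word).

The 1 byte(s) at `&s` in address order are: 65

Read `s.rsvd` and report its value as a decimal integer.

[0]=0x65 (big-endian) → word 0x65
slot [7+:1] = (word>>7) & 0x1 = 0
rsvd [5+:2] = (word>>5) & 0x3 = 3  ←
addr_hi [3+:2] = (word>>3) & 0x3 = 0
seq [0+:3] = (word>>0) & 0x7 = 5

3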